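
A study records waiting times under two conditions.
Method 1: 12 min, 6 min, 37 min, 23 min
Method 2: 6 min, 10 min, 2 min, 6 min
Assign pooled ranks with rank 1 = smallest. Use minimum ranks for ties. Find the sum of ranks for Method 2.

Sorted (ascending): 2, 6, 6, 6, 10, 12, 23, 37
The 3 values of 6 occupy positions 2–4 → each gets rank 2.
Method 2 values → pooled ranks: 6→2, 10→5, 2→1, 6→2
Rank sum = 2 + 5 + 1 + 2 = 10

10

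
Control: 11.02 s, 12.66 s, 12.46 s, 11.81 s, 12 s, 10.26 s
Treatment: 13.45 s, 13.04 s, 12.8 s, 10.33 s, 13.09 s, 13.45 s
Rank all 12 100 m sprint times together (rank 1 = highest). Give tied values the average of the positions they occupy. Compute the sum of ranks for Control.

Sorted (descending): 13.45, 13.45, 13.09, 13.04, 12.8, 12.66, 12.46, 12, 11.81, 11.02, 10.33, 10.26
The 2 values of 13.45 occupy positions 1–2 → average rank (1+2)/2 = 1.5.
Control values → pooled ranks: 11.02→10, 12.66→6, 12.46→7, 11.81→9, 12→8, 10.26→12
Rank sum = 10 + 6 + 7 + 9 + 8 + 12 = 52

52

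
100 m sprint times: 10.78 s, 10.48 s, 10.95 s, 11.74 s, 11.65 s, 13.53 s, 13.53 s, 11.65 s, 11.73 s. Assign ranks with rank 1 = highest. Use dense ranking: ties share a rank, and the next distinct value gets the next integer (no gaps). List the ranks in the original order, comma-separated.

6, 7, 5, 2, 4, 1, 1, 4, 3

Sorted (descending): 13.53, 13.53, 11.74, 11.73, 11.65, 11.65, 10.95, 10.78, 10.48
The 2 values of 13.53 share dense rank 1.
The 2 values of 11.65 share dense rank 4.
Remaining distinct values take the next consecutive integers.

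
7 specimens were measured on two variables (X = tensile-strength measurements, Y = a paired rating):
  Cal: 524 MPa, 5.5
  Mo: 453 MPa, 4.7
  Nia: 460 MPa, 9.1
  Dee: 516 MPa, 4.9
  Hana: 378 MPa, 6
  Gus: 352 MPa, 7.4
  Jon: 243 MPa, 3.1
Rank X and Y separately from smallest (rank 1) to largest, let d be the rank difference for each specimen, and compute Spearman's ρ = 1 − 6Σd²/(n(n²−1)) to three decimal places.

0.179

Ranks of variable 1: 7, 4, 5, 6, 3, 2, 1
Ranks of variable 2: 4, 2, 7, 3, 5, 6, 1
d = r₁ − r₂: 3, 2, -2, 3, -2, -4, 0
d²: 9, 4, 4, 9, 4, 16, 0; Σd² = 46
ρ = 1 − 6·46/(7·48) = 1 − 276/336 = 0.179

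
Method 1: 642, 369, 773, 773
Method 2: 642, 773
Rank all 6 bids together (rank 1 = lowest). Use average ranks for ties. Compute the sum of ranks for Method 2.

Sorted (ascending): 369, 642, 642, 773, 773, 773
The 2 values of 642 occupy positions 2–3 → average rank (2+3)/2 = 2.5.
The 3 values of 773 occupy positions 4–6 → average rank 5.
Method 2 values → pooled ranks: 642→2.5, 773→5
Rank sum = 2.5 + 5 = 7.5

7.5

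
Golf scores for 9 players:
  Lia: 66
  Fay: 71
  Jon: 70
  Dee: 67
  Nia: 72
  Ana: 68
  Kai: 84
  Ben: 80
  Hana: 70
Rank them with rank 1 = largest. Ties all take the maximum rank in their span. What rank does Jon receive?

Sorted (descending): 84, 80, 72, 71, 70, 70, 68, 67, 66
The 2 values of 70 occupy positions 5–6 → each gets rank 6.
Jon has value 70 → rank 6.

6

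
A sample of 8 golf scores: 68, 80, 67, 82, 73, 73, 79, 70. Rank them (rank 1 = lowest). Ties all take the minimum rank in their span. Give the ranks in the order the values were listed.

2, 7, 1, 8, 4, 4, 6, 3

Sorted (ascending): 67, 68, 70, 73, 73, 79, 80, 82
The 2 values of 73 occupy positions 4–5 → each gets rank 4.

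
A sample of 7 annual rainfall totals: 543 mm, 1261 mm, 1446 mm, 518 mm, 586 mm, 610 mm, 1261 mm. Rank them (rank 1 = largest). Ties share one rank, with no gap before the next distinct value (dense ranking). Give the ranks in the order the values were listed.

Sorted (descending): 1446, 1261, 1261, 610, 586, 543, 518
The 2 values of 1261 share dense rank 2.
Remaining distinct values take the next consecutive integers.

5, 2, 1, 6, 4, 3, 2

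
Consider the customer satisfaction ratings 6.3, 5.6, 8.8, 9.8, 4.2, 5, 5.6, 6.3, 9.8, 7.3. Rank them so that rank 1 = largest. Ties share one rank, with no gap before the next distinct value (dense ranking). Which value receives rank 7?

Sorted (descending): 9.8, 9.8, 8.8, 7.3, 6.3, 6.3, 5.6, 5.6, 5, 4.2
The 2 values of 9.8 share dense rank 1.
The 2 values of 6.3 share dense rank 4.
The 2 values of 5.6 share dense rank 5.
Remaining distinct values take the next consecutive integers.
Rank 7 → value 4.2.

4.2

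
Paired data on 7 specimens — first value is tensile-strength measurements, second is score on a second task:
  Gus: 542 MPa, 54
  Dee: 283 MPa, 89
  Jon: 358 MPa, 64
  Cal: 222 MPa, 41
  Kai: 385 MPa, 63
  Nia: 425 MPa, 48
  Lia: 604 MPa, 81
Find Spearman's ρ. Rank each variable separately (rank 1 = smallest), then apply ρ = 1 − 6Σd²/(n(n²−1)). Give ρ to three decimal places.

0.143

Ranks of variable 1: 6, 2, 3, 1, 4, 5, 7
Ranks of variable 2: 3, 7, 5, 1, 4, 2, 6
d = r₁ − r₂: 3, -5, -2, 0, 0, 3, 1
d²: 9, 25, 4, 0, 0, 9, 1; Σd² = 48
ρ = 1 − 6·48/(7·48) = 1 − 288/336 = 0.143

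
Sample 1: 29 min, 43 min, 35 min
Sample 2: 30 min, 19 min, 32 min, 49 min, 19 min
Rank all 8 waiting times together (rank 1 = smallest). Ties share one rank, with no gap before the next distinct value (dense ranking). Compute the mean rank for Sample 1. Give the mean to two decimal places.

4.33

Sorted (ascending): 19, 19, 29, 30, 32, 35, 43, 49
The 2 values of 19 share dense rank 1.
Remaining distinct values take the next consecutive integers.
Sample 1 values → pooled ranks: 29→2, 43→6, 35→5
Mean rank = (2 + 6 + 5) / 3 = 4.33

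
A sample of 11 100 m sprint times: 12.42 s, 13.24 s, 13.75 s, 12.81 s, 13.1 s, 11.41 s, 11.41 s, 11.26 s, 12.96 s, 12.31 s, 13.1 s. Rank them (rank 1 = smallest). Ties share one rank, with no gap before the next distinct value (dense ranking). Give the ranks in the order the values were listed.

4, 8, 9, 5, 7, 2, 2, 1, 6, 3, 7

Sorted (ascending): 11.26, 11.41, 11.41, 12.31, 12.42, 12.81, 12.96, 13.1, 13.1, 13.24, 13.75
The 2 values of 11.41 share dense rank 2.
The 2 values of 13.1 share dense rank 7.
Remaining distinct values take the next consecutive integers.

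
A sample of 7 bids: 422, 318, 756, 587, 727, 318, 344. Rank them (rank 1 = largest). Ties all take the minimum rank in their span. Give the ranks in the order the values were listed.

4, 6, 1, 3, 2, 6, 5

Sorted (descending): 756, 727, 587, 422, 344, 318, 318
The 2 values of 318 occupy positions 6–7 → each gets rank 6.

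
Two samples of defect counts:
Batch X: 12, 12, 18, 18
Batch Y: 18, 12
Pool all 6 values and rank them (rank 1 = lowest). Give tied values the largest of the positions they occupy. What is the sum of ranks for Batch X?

18

Sorted (ascending): 12, 12, 12, 18, 18, 18
The 3 values of 12 occupy positions 1–3 → each gets rank 3.
The 3 values of 18 occupy positions 4–6 → each gets rank 6.
Batch X values → pooled ranks: 12→3, 12→3, 18→6, 18→6
Rank sum = 3 + 3 + 6 + 6 = 18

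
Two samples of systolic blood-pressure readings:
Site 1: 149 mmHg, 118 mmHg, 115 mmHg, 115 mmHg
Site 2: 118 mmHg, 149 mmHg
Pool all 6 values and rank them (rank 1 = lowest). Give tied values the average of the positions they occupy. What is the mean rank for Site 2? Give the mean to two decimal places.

Sorted (ascending): 115, 115, 118, 118, 149, 149
The 2 values of 115 occupy positions 1–2 → average rank (1+2)/2 = 1.5.
The 2 values of 118 occupy positions 3–4 → average rank (3+4)/2 = 3.5.
The 2 values of 149 occupy positions 5–6 → average rank (5+6)/2 = 5.5.
Site 2 values → pooled ranks: 118→3.5, 149→5.5
Mean rank = (3.5 + 5.5) / 2 = 4.50

4.50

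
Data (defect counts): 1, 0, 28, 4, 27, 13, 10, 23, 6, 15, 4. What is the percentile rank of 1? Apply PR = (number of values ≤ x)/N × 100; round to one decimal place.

18.2

N = 11.
Strictly below 1: 1. Equal to 1: 1.
PR = 2/11 × 100 = 18.2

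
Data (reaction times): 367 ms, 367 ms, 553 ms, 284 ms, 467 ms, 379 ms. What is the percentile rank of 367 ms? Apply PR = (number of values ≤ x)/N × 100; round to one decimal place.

50.0

N = 6.
Strictly below 367: 1. Equal to 367: 2.
PR = 3/6 × 100 = 50.0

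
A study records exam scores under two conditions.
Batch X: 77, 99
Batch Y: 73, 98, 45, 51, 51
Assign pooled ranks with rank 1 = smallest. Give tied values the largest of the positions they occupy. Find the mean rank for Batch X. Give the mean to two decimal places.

Sorted (ascending): 45, 51, 51, 73, 77, 98, 99
The 2 values of 51 occupy positions 2–3 → each gets rank 3.
Batch X values → pooled ranks: 77→5, 99→7
Mean rank = (5 + 7) / 2 = 6.00

6.00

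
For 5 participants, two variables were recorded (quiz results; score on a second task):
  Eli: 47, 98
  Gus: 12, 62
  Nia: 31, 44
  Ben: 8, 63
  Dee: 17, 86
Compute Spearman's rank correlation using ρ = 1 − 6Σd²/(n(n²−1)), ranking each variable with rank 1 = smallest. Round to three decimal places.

0.300

Ranks of variable 1: 5, 2, 4, 1, 3
Ranks of variable 2: 5, 2, 1, 3, 4
d = r₁ − r₂: 0, 0, 3, -2, -1
d²: 0, 0, 9, 4, 1; Σd² = 14
ρ = 1 − 6·14/(5·24) = 1 − 84/120 = 0.300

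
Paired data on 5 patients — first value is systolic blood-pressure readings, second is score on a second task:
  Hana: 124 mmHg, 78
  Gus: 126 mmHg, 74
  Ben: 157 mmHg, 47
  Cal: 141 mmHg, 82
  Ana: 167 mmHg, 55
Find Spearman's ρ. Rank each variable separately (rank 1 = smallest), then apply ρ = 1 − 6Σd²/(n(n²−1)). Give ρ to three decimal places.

Ranks of variable 1: 1, 2, 4, 3, 5
Ranks of variable 2: 4, 3, 1, 5, 2
d = r₁ − r₂: -3, -1, 3, -2, 3
d²: 9, 1, 9, 4, 9; Σd² = 32
ρ = 1 − 6·32/(5·24) = 1 − 192/120 = -0.600

-0.600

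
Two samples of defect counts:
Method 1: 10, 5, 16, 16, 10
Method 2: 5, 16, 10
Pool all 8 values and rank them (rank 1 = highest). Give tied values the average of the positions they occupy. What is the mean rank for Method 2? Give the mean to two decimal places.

4.83

Sorted (descending): 16, 16, 16, 10, 10, 10, 5, 5
The 3 values of 16 occupy positions 1–3 → average rank 2.
The 3 values of 10 occupy positions 4–6 → average rank 5.
The 2 values of 5 occupy positions 7–8 → average rank (7+8)/2 = 7.5.
Method 2 values → pooled ranks: 5→7.5, 16→2, 10→5
Mean rank = (7.5 + 2 + 5) / 3 = 4.83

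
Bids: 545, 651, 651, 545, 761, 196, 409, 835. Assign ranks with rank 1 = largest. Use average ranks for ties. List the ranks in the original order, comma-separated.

Sorted (descending): 835, 761, 651, 651, 545, 545, 409, 196
The 2 values of 651 occupy positions 3–4 → average rank (3+4)/2 = 3.5.
The 2 values of 545 occupy positions 5–6 → average rank (5+6)/2 = 5.5.

5.5, 3.5, 3.5, 5.5, 2, 8, 7, 1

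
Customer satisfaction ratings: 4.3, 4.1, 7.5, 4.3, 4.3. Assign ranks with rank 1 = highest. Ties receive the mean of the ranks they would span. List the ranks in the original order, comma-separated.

3, 5, 1, 3, 3

Sorted (descending): 7.5, 4.3, 4.3, 4.3, 4.1
The 3 values of 4.3 occupy positions 2–4 → average rank 3.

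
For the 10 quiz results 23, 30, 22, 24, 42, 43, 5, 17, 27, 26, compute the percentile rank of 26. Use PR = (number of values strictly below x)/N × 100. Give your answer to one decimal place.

50.0

N = 10.
Strictly below 26: 5. Equal to 26: 1.
PR = 5/10 × 100 = 50.0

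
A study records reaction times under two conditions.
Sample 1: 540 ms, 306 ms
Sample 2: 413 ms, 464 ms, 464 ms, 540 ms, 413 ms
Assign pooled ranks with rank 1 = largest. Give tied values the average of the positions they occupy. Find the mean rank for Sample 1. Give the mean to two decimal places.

Sorted (descending): 540, 540, 464, 464, 413, 413, 306
The 2 values of 540 occupy positions 1–2 → average rank (1+2)/2 = 1.5.
The 2 values of 464 occupy positions 3–4 → average rank (3+4)/2 = 3.5.
The 2 values of 413 occupy positions 5–6 → average rank (5+6)/2 = 5.5.
Sample 1 values → pooled ranks: 540→1.5, 306→7
Mean rank = (1.5 + 7) / 2 = 4.25

4.25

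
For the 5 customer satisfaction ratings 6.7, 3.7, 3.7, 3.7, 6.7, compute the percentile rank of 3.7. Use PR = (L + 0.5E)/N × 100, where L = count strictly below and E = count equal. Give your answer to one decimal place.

N = 5.
Strictly below 3.7: 0. Equal to 3.7: 3.
PR = (0 + 0.5·3)/5 × 100 = 30.0

30.0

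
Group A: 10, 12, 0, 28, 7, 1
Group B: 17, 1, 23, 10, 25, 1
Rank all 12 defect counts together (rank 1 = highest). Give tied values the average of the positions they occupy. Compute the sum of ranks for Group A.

42.5

Sorted (descending): 28, 25, 23, 17, 12, 10, 10, 7, 1, 1, 1, 0
The 2 values of 10 occupy positions 6–7 → average rank (6+7)/2 = 6.5.
The 3 values of 1 occupy positions 9–11 → average rank 10.
Group A values → pooled ranks: 10→6.5, 12→5, 0→12, 28→1, 7→8, 1→10
Rank sum = 6.5 + 5 + 12 + 1 + 8 + 10 = 42.5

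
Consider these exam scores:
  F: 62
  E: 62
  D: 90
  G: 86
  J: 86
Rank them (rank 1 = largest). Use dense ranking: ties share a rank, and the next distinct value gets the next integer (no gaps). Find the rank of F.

3

Sorted (descending): 90, 86, 86, 62, 62
The 2 values of 86 share dense rank 2.
The 2 values of 62 share dense rank 3.
Remaining distinct values take the next consecutive integers.
F has value 62 → rank 3.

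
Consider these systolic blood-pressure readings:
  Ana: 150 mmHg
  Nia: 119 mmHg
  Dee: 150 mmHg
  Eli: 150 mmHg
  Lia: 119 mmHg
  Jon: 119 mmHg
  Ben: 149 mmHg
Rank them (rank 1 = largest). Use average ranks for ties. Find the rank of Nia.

6

Sorted (descending): 150, 150, 150, 149, 119, 119, 119
The 3 values of 150 occupy positions 1–3 → average rank 2.
The 3 values of 119 occupy positions 5–7 → average rank 6.
Nia has value 119 mmHg → rank 6.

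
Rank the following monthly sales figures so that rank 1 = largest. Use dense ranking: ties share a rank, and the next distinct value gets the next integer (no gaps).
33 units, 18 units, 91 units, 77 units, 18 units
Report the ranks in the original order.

Sorted (descending): 91, 77, 33, 18, 18
The 2 values of 18 share dense rank 4.
Remaining distinct values take the next consecutive integers.

3, 4, 1, 2, 4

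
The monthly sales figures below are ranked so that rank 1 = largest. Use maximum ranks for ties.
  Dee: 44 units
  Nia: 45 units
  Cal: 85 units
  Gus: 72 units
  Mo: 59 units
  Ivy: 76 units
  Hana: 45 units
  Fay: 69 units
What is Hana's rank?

Sorted (descending): 85, 76, 72, 69, 59, 45, 45, 44
The 2 values of 45 occupy positions 6–7 → each gets rank 7.
Hana has value 45 units → rank 7.

7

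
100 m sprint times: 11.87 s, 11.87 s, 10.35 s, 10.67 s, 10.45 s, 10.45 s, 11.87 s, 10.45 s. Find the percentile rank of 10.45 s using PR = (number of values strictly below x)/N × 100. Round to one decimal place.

12.5

N = 8.
Strictly below 10.45: 1. Equal to 10.45: 3.
PR = 1/8 × 100 = 12.5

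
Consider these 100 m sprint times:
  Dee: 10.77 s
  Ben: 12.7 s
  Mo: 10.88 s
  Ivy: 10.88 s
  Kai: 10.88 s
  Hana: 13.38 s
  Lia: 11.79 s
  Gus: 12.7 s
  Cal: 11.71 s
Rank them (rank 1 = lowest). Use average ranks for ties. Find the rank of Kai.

Sorted (ascending): 10.77, 10.88, 10.88, 10.88, 11.71, 11.79, 12.7, 12.7, 13.38
The 3 values of 10.88 occupy positions 2–4 → average rank 3.
The 2 values of 12.7 occupy positions 7–8 → average rank (7+8)/2 = 7.5.
Kai has value 10.88 s → rank 3.

3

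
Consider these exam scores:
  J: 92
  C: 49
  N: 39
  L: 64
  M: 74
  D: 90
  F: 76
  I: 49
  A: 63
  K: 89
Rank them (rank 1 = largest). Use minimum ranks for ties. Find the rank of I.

Sorted (descending): 92, 90, 89, 76, 74, 64, 63, 49, 49, 39
The 2 values of 49 occupy positions 8–9 → each gets rank 8.
I has value 49 → rank 8.

8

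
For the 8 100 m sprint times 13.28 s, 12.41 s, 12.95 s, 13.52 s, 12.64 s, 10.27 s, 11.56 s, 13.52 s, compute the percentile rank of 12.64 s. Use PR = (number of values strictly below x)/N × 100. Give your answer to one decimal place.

N = 8.
Strictly below 12.64: 3. Equal to 12.64: 1.
PR = 3/8 × 100 = 37.5

37.5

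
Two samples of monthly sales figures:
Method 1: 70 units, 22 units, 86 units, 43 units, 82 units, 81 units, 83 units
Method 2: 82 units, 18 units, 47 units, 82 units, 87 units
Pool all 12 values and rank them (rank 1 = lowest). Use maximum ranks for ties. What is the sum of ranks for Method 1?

46

Sorted (ascending): 18, 22, 43, 47, 70, 81, 82, 82, 82, 83, 86, 87
The 3 values of 82 occupy positions 7–9 → each gets rank 9.
Method 1 values → pooled ranks: 70→5, 22→2, 86→11, 43→3, 82→9, 81→6, 83→10
Rank sum = 5 + 2 + 11 + 3 + 9 + 6 + 10 = 46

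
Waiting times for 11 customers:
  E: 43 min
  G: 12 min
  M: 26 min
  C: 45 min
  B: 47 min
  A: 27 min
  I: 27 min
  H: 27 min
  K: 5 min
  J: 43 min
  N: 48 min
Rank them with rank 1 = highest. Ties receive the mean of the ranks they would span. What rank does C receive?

Sorted (descending): 48, 47, 45, 43, 43, 27, 27, 27, 26, 12, 5
The 2 values of 43 occupy positions 4–5 → average rank (4+5)/2 = 4.5.
The 3 values of 27 occupy positions 6–8 → average rank 7.
C has value 45 min → rank 3.

3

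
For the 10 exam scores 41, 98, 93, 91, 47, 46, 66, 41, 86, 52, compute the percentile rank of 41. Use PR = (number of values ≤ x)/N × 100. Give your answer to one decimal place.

N = 10.
Strictly below 41: 0. Equal to 41: 2.
PR = 2/10 × 100 = 20.0

20.0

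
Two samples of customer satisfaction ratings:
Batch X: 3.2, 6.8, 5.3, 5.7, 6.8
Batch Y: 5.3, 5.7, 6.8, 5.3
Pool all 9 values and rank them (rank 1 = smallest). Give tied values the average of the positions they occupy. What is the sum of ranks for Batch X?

25.5

Sorted (ascending): 3.2, 5.3, 5.3, 5.3, 5.7, 5.7, 6.8, 6.8, 6.8
The 3 values of 5.3 occupy positions 2–4 → average rank 3.
The 2 values of 5.7 occupy positions 5–6 → average rank (5+6)/2 = 5.5.
The 3 values of 6.8 occupy positions 7–9 → average rank 8.
Batch X values → pooled ranks: 3.2→1, 6.8→8, 5.3→3, 5.7→5.5, 6.8→8
Rank sum = 1 + 8 + 3 + 5.5 + 8 = 25.5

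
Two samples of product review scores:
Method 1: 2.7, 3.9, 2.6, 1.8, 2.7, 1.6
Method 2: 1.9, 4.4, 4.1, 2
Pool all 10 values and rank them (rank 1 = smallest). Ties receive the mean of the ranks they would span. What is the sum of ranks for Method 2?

26

Sorted (ascending): 1.6, 1.8, 1.9, 2, 2.6, 2.7, 2.7, 3.9, 4.1, 4.4
The 2 values of 2.7 occupy positions 6–7 → average rank (6+7)/2 = 6.5.
Method 2 values → pooled ranks: 1.9→3, 4.4→10, 4.1→9, 2→4
Rank sum = 3 + 10 + 9 + 4 = 26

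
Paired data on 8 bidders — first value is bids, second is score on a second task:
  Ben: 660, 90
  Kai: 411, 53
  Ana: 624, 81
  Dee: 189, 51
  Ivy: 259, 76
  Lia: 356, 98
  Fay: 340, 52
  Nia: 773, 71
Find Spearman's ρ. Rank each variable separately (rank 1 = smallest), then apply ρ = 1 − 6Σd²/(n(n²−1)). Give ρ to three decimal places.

Ranks of variable 1: 7, 5, 6, 1, 2, 4, 3, 8
Ranks of variable 2: 7, 3, 6, 1, 5, 8, 2, 4
d = r₁ − r₂: 0, 2, 0, 0, -3, -4, 1, 4
d²: 0, 4, 0, 0, 9, 16, 1, 16; Σd² = 46
ρ = 1 − 6·46/(8·63) = 1 − 276/504 = 0.452

0.452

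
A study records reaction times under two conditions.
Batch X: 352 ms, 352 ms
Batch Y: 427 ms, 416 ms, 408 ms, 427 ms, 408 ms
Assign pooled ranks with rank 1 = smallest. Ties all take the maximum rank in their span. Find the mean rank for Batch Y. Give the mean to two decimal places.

5.40

Sorted (ascending): 352, 352, 408, 408, 416, 427, 427
The 2 values of 352 occupy positions 1–2 → each gets rank 2.
The 2 values of 408 occupy positions 3–4 → each gets rank 4.
The 2 values of 427 occupy positions 6–7 → each gets rank 7.
Batch Y values → pooled ranks: 427→7, 416→5, 408→4, 427→7, 408→4
Mean rank = (7 + 5 + 4 + 7 + 4) / 5 = 5.40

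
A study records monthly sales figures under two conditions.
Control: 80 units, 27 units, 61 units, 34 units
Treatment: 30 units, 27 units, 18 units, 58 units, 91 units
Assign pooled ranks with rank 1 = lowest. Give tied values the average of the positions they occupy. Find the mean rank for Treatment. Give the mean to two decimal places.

4.50

Sorted (ascending): 18, 27, 27, 30, 34, 58, 61, 80, 91
The 2 values of 27 occupy positions 2–3 → average rank (2+3)/2 = 2.5.
Treatment values → pooled ranks: 30→4, 27→2.5, 18→1, 58→6, 91→9
Mean rank = (4 + 2.5 + 1 + 6 + 9) / 5 = 4.50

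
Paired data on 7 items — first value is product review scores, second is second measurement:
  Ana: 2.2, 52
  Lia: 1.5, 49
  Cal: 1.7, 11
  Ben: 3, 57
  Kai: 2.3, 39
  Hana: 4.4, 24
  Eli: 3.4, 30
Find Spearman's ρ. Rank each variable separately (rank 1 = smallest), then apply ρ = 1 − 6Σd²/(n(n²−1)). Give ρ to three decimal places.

Ranks of variable 1: 3, 1, 2, 5, 4, 7, 6
Ranks of variable 2: 6, 5, 1, 7, 4, 2, 3
d = r₁ − r₂: -3, -4, 1, -2, 0, 5, 3
d²: 9, 16, 1, 4, 0, 25, 9; Σd² = 64
ρ = 1 − 6·64/(7·48) = 1 − 384/336 = -0.143

-0.143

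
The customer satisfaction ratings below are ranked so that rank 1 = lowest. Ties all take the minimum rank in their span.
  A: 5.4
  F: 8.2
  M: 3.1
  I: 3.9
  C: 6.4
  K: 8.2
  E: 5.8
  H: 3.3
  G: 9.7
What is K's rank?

7

Sorted (ascending): 3.1, 3.3, 3.9, 5.4, 5.8, 6.4, 8.2, 8.2, 9.7
The 2 values of 8.2 occupy positions 7–8 → each gets rank 7.
K has value 8.2 → rank 7.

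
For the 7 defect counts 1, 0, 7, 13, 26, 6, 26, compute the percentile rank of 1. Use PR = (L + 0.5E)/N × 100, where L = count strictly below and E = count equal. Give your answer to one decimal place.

N = 7.
Strictly below 1: 1. Equal to 1: 1.
PR = (1 + 0.5·1)/7 × 100 = 21.4

21.4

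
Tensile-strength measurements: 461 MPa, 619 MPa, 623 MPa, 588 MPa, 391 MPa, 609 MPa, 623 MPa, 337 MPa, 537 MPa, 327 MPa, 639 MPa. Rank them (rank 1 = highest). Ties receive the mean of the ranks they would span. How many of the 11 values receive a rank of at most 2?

1

Sorted (descending): 639, 623, 623, 619, 609, 588, 537, 461, 391, 337, 327
The 2 values of 623 occupy positions 2–3 → average rank (2+3)/2 = 2.5.
Ranks ≤ 2: {1} → 1 value.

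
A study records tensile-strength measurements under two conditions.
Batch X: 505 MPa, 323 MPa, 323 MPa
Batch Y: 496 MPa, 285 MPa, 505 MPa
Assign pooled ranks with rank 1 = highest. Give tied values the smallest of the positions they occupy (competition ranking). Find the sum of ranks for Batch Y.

10

Sorted (descending): 505, 505, 496, 323, 323, 285
The 2 values of 505 occupy positions 1–2 → each gets rank 1.
The 2 values of 323 occupy positions 4–5 → each gets rank 4.
Batch Y values → pooled ranks: 496→3, 285→6, 505→1
Rank sum = 3 + 6 + 1 = 10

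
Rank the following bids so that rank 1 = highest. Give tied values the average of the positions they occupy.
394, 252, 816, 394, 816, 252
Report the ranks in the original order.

3.5, 5.5, 1.5, 3.5, 1.5, 5.5

Sorted (descending): 816, 816, 394, 394, 252, 252
The 2 values of 816 occupy positions 1–2 → average rank (1+2)/2 = 1.5.
The 2 values of 394 occupy positions 3–4 → average rank (3+4)/2 = 3.5.
The 2 values of 252 occupy positions 5–6 → average rank (5+6)/2 = 5.5.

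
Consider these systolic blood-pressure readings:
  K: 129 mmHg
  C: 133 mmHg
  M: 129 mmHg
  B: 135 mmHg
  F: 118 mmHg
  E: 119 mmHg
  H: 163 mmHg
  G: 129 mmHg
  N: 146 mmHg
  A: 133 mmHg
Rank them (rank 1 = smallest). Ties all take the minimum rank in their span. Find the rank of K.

Sorted (ascending): 118, 119, 129, 129, 129, 133, 133, 135, 146, 163
The 3 values of 129 occupy positions 3–5 → each gets rank 3.
The 2 values of 133 occupy positions 6–7 → each gets rank 6.
K has value 129 mmHg → rank 3.

3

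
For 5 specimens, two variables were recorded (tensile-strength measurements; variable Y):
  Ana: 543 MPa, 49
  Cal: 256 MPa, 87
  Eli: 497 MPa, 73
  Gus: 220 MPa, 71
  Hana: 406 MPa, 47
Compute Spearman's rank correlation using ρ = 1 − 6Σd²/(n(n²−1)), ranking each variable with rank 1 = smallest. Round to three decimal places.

-0.300

Ranks of variable 1: 5, 2, 4, 1, 3
Ranks of variable 2: 2, 5, 4, 3, 1
d = r₁ − r₂: 3, -3, 0, -2, 2
d²: 9, 9, 0, 4, 4; Σd² = 26
ρ = 1 − 6·26/(5·24) = 1 − 156/120 = -0.300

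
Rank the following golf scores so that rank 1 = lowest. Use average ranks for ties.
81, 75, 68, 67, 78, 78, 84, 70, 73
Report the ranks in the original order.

8, 5, 2, 1, 6.5, 6.5, 9, 3, 4

Sorted (ascending): 67, 68, 70, 73, 75, 78, 78, 81, 84
The 2 values of 78 occupy positions 6–7 → average rank (6+7)/2 = 6.5.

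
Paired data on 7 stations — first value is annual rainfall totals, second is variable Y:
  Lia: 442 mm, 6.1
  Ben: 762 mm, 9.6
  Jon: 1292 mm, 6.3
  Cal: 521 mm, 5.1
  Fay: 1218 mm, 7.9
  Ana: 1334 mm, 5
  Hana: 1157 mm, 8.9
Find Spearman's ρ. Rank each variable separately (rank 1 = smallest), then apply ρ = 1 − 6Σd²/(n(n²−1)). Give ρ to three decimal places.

Ranks of variable 1: 1, 3, 6, 2, 5, 7, 4
Ranks of variable 2: 3, 7, 4, 2, 5, 1, 6
d = r₁ − r₂: -2, -4, 2, 0, 0, 6, -2
d²: 4, 16, 4, 0, 0, 36, 4; Σd² = 64
ρ = 1 − 6·64/(7·48) = 1 − 384/336 = -0.143

-0.143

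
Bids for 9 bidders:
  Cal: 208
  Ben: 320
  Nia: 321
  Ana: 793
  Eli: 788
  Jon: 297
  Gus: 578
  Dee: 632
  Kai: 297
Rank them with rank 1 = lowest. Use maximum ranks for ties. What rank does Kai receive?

Sorted (ascending): 208, 297, 297, 320, 321, 578, 632, 788, 793
The 2 values of 297 occupy positions 2–3 → each gets rank 3.
Kai has value 297 → rank 3.

3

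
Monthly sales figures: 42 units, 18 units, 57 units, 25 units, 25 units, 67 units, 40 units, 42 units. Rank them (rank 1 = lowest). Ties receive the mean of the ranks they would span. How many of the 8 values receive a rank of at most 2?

Sorted (ascending): 18, 25, 25, 40, 42, 42, 57, 67
The 2 values of 25 occupy positions 2–3 → average rank (2+3)/2 = 2.5.
The 2 values of 42 occupy positions 5–6 → average rank (5+6)/2 = 5.5.
Ranks ≤ 2: {1} → 1 value.

1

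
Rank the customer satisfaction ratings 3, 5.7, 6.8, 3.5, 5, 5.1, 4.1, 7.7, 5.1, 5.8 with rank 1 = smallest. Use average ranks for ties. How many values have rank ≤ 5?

4

Sorted (ascending): 3, 3.5, 4.1, 5, 5.1, 5.1, 5.7, 5.8, 6.8, 7.7
The 2 values of 5.1 occupy positions 5–6 → average rank (5+6)/2 = 5.5.
Ranks ≤ 5: {1, 2, 3, 4} → 4 values.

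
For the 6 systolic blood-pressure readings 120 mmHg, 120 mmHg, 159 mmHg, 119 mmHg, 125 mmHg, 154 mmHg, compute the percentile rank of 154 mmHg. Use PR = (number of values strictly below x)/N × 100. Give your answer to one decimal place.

66.7

N = 6.
Strictly below 154: 4. Equal to 154: 1.
PR = 4/6 × 100 = 66.7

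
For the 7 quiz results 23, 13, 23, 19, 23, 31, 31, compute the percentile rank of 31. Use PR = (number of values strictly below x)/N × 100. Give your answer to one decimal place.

N = 7.
Strictly below 31: 5. Equal to 31: 2.
PR = 5/7 × 100 = 71.4

71.4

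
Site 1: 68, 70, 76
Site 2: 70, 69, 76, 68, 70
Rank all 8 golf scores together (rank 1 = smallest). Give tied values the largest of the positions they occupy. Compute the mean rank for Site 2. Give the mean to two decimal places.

5.00

Sorted (ascending): 68, 68, 69, 70, 70, 70, 76, 76
The 2 values of 68 occupy positions 1–2 → each gets rank 2.
The 3 values of 70 occupy positions 4–6 → each gets rank 6.
The 2 values of 76 occupy positions 7–8 → each gets rank 8.
Site 2 values → pooled ranks: 70→6, 69→3, 76→8, 68→2, 70→6
Mean rank = (6 + 3 + 8 + 2 + 6) / 5 = 5.00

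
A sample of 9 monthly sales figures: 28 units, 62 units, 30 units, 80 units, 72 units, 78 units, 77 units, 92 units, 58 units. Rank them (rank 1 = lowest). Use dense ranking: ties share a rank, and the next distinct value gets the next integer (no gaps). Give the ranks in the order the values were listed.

Sorted (ascending): 28, 30, 58, 62, 72, 77, 78, 80, 92
No ties — each value takes its position as its rank.

1, 4, 2, 8, 5, 7, 6, 9, 3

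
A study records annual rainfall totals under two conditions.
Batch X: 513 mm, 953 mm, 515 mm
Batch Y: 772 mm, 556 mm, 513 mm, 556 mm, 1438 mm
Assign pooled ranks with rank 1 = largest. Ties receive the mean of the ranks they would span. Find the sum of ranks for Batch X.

Sorted (descending): 1438, 953, 772, 556, 556, 515, 513, 513
The 2 values of 556 occupy positions 4–5 → average rank (4+5)/2 = 4.5.
The 2 values of 513 occupy positions 7–8 → average rank (7+8)/2 = 7.5.
Batch X values → pooled ranks: 513→7.5, 953→2, 515→6
Rank sum = 7.5 + 2 + 6 = 15.5

15.5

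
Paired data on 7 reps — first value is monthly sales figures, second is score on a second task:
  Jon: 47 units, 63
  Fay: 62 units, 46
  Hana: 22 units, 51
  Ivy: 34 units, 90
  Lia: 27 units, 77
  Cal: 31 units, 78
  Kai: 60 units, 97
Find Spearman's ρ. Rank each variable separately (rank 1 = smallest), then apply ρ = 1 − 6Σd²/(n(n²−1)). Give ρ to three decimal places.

Ranks of variable 1: 5, 7, 1, 4, 2, 3, 6
Ranks of variable 2: 3, 1, 2, 6, 4, 5, 7
d = r₁ − r₂: 2, 6, -1, -2, -2, -2, -1
d²: 4, 36, 1, 4, 4, 4, 1; Σd² = 54
ρ = 1 − 6·54/(7·48) = 1 − 324/336 = 0.036

0.036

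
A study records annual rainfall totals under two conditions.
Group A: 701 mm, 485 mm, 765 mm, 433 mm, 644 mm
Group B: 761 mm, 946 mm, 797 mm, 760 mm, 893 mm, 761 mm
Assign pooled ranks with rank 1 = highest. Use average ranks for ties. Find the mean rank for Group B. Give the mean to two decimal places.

Sorted (descending): 946, 893, 797, 765, 761, 761, 760, 701, 644, 485, 433
The 2 values of 761 occupy positions 5–6 → average rank (5+6)/2 = 5.5.
Group B values → pooled ranks: 761→5.5, 946→1, 797→3, 760→7, 893→2, 761→5.5
Mean rank = (5.5 + 1 + 3 + 7 + 2 + 5.5) / 6 = 4.00

4.00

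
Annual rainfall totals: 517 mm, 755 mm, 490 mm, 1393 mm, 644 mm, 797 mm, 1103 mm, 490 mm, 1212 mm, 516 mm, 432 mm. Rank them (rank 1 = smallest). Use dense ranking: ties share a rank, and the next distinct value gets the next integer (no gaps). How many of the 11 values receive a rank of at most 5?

6

Sorted (ascending): 432, 490, 490, 516, 517, 644, 755, 797, 1103, 1212, 1393
The 2 values of 490 share dense rank 2.
Remaining distinct values take the next consecutive integers.
Ranks ≤ 5: {1, 2, 2, 3, 4, 5} → 6 values.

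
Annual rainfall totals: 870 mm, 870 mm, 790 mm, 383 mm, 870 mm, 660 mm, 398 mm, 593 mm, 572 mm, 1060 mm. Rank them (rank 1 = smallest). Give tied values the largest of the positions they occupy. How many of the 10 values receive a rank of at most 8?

Sorted (ascending): 383, 398, 572, 593, 660, 790, 870, 870, 870, 1060
The 3 values of 870 occupy positions 7–9 → each gets rank 9.
Ranks ≤ 8: {1, 2, 3, 4, 5, 6} → 6 values.

6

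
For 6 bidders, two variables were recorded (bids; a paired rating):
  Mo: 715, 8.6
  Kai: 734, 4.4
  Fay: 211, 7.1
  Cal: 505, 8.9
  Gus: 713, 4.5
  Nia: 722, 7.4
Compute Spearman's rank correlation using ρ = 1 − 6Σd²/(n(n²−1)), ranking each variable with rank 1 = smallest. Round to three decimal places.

Ranks of variable 1: 4, 6, 1, 2, 3, 5
Ranks of variable 2: 5, 1, 3, 6, 2, 4
d = r₁ − r₂: -1, 5, -2, -4, 1, 1
d²: 1, 25, 4, 16, 1, 1; Σd² = 48
ρ = 1 − 6·48/(6·35) = 1 − 288/210 = -0.371

-0.371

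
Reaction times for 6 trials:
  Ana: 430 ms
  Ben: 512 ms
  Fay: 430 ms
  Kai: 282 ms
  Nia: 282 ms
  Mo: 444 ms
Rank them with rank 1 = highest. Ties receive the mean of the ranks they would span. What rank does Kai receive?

Sorted (descending): 512, 444, 430, 430, 282, 282
The 2 values of 430 occupy positions 3–4 → average rank (3+4)/2 = 3.5.
The 2 values of 282 occupy positions 5–6 → average rank (5+6)/2 = 5.5.
Kai has value 282 ms → rank 5.5.

5.5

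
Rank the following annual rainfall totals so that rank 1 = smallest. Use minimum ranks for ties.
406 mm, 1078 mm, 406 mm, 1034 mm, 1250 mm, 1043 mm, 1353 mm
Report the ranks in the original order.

Sorted (ascending): 406, 406, 1034, 1043, 1078, 1250, 1353
The 2 values of 406 occupy positions 1–2 → each gets rank 1.

1, 5, 1, 3, 6, 4, 7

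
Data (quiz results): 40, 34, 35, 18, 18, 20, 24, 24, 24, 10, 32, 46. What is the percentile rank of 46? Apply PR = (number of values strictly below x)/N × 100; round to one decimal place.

91.7

N = 12.
Strictly below 46: 11. Equal to 46: 1.
PR = 11/12 × 100 = 91.7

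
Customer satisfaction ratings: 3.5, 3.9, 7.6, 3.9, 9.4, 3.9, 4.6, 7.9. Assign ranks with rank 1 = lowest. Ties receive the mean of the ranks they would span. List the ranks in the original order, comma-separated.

1, 3, 6, 3, 8, 3, 5, 7

Sorted (ascending): 3.5, 3.9, 3.9, 3.9, 4.6, 7.6, 7.9, 9.4
The 3 values of 3.9 occupy positions 2–4 → average rank 3.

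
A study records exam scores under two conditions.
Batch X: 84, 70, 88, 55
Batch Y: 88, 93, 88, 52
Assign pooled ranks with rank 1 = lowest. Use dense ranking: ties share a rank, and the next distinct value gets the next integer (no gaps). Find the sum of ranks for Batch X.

14

Sorted (ascending): 52, 55, 70, 84, 88, 88, 88, 93
The 3 values of 88 share dense rank 5.
Remaining distinct values take the next consecutive integers.
Batch X values → pooled ranks: 84→4, 70→3, 88→5, 55→2
Rank sum = 4 + 3 + 5 + 2 = 14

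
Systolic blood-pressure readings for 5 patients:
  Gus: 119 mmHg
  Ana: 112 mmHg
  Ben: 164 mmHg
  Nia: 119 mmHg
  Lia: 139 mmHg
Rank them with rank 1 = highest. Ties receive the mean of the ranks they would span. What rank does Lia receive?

Sorted (descending): 164, 139, 119, 119, 112
The 2 values of 119 occupy positions 3–4 → average rank (3+4)/2 = 3.5.
Lia has value 139 mmHg → rank 2.

2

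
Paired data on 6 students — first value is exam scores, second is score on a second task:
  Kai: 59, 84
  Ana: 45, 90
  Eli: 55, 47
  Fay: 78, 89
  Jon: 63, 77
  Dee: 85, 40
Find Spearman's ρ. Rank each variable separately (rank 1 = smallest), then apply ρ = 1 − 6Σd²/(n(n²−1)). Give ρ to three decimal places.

-0.486

Ranks of variable 1: 3, 1, 2, 5, 4, 6
Ranks of variable 2: 4, 6, 2, 5, 3, 1
d = r₁ − r₂: -1, -5, 0, 0, 1, 5
d²: 1, 25, 0, 0, 1, 25; Σd² = 52
ρ = 1 − 6·52/(6·35) = 1 − 312/210 = -0.486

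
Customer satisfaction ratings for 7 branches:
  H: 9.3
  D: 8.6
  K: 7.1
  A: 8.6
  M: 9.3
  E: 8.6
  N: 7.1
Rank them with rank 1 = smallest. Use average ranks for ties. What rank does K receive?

1.5

Sorted (ascending): 7.1, 7.1, 8.6, 8.6, 8.6, 9.3, 9.3
The 2 values of 7.1 occupy positions 1–2 → average rank (1+2)/2 = 1.5.
The 3 values of 8.6 occupy positions 3–5 → average rank 4.
The 2 values of 9.3 occupy positions 6–7 → average rank (6+7)/2 = 6.5.
K has value 7.1 → rank 1.5.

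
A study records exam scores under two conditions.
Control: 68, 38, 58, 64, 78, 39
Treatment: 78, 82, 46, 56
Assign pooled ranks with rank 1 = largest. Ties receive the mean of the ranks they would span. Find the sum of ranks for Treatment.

18.5

Sorted (descending): 82, 78, 78, 68, 64, 58, 56, 46, 39, 38
The 2 values of 78 occupy positions 2–3 → average rank (2+3)/2 = 2.5.
Treatment values → pooled ranks: 78→2.5, 82→1, 46→8, 56→7
Rank sum = 2.5 + 1 + 8 + 7 = 18.5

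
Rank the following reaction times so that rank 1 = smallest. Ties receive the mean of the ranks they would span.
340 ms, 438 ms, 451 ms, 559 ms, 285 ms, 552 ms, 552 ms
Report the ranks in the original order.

2, 3, 4, 7, 1, 5.5, 5.5

Sorted (ascending): 285, 340, 438, 451, 552, 552, 559
The 2 values of 552 occupy positions 5–6 → average rank (5+6)/2 = 5.5.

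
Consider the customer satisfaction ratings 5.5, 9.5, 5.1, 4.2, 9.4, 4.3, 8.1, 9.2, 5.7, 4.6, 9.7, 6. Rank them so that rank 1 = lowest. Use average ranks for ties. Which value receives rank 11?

Sorted (ascending): 4.2, 4.3, 4.6, 5.1, 5.5, 5.7, 6, 8.1, 9.2, 9.4, 9.5, 9.7
No ties — each value takes its position as its rank.
Rank 11 → value 9.5.

9.5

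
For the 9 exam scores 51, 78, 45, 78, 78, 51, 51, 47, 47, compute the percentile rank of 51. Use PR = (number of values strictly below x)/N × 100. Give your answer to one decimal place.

N = 9.
Strictly below 51: 3. Equal to 51: 3.
PR = 3/9 × 100 = 33.3

33.3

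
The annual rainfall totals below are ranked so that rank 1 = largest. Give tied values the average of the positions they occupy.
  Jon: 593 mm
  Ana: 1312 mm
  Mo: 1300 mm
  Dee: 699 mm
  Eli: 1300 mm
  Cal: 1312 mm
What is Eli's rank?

3.5

Sorted (descending): 1312, 1312, 1300, 1300, 699, 593
The 2 values of 1312 occupy positions 1–2 → average rank (1+2)/2 = 1.5.
The 2 values of 1300 occupy positions 3–4 → average rank (3+4)/2 = 3.5.
Eli has value 1300 mm → rank 3.5.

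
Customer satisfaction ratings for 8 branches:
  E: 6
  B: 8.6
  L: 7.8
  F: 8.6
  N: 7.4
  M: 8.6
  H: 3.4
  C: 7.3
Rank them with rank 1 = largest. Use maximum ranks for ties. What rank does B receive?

Sorted (descending): 8.6, 8.6, 8.6, 7.8, 7.4, 7.3, 6, 3.4
The 3 values of 8.6 occupy positions 1–3 → each gets rank 3.
B has value 8.6 → rank 3.

3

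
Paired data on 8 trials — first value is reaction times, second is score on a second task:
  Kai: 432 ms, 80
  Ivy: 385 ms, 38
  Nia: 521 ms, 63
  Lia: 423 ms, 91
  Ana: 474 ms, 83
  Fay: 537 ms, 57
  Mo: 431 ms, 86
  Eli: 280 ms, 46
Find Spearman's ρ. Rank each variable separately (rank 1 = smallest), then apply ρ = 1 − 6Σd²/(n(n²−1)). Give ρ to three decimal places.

0.167

Ranks of variable 1: 5, 2, 7, 3, 6, 8, 4, 1
Ranks of variable 2: 5, 1, 4, 8, 6, 3, 7, 2
d = r₁ − r₂: 0, 1, 3, -5, 0, 5, -3, -1
d²: 0, 1, 9, 25, 0, 25, 9, 1; Σd² = 70
ρ = 1 − 6·70/(8·63) = 1 − 420/504 = 0.167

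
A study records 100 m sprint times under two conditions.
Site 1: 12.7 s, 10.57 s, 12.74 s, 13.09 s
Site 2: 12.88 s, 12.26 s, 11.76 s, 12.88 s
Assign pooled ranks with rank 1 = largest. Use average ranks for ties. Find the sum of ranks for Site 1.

18

Sorted (descending): 13.09, 12.88, 12.88, 12.74, 12.7, 12.26, 11.76, 10.57
The 2 values of 12.88 occupy positions 2–3 → average rank (2+3)/2 = 2.5.
Site 1 values → pooled ranks: 12.7→5, 10.57→8, 12.74→4, 13.09→1
Rank sum = 5 + 8 + 4 + 1 = 18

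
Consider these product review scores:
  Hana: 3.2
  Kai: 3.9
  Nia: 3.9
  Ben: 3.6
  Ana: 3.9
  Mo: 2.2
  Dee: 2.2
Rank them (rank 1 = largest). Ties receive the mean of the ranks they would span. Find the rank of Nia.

Sorted (descending): 3.9, 3.9, 3.9, 3.6, 3.2, 2.2, 2.2
The 3 values of 3.9 occupy positions 1–3 → average rank 2.
The 2 values of 2.2 occupy positions 6–7 → average rank (6+7)/2 = 6.5.
Nia has value 3.9 → rank 2.

2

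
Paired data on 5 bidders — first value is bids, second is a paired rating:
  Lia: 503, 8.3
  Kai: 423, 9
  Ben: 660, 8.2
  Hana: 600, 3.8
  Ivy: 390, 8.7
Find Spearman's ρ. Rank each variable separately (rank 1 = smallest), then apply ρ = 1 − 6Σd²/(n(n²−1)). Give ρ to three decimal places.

-0.800

Ranks of variable 1: 3, 2, 5, 4, 1
Ranks of variable 2: 3, 5, 2, 1, 4
d = r₁ − r₂: 0, -3, 3, 3, -3
d²: 0, 9, 9, 9, 9; Σd² = 36
ρ = 1 − 6·36/(5·24) = 1 − 216/120 = -0.800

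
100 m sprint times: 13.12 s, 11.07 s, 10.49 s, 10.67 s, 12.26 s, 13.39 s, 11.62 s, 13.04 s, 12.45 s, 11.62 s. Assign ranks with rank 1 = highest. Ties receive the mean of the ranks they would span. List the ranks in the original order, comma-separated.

Sorted (descending): 13.39, 13.12, 13.04, 12.45, 12.26, 11.62, 11.62, 11.07, 10.67, 10.49
The 2 values of 11.62 occupy positions 6–7 → average rank (6+7)/2 = 6.5.

2, 8, 10, 9, 5, 1, 6.5, 3, 4, 6.5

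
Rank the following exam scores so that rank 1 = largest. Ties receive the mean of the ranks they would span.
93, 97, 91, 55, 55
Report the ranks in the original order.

Sorted (descending): 97, 93, 91, 55, 55
The 2 values of 55 occupy positions 4–5 → average rank (4+5)/2 = 4.5.

2, 1, 3, 4.5, 4.5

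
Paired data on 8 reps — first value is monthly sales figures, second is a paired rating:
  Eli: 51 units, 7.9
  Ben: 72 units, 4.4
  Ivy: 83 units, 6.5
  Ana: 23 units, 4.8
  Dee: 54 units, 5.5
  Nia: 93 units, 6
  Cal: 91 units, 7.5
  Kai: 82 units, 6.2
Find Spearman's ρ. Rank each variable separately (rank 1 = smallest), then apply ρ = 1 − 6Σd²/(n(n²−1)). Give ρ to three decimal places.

Ranks of variable 1: 2, 4, 6, 1, 3, 8, 7, 5
Ranks of variable 2: 8, 1, 6, 2, 3, 4, 7, 5
d = r₁ − r₂: -6, 3, 0, -1, 0, 4, 0, 0
d²: 36, 9, 0, 1, 0, 16, 0, 0; Σd² = 62
ρ = 1 − 6·62/(8·63) = 1 − 372/504 = 0.262

0.262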